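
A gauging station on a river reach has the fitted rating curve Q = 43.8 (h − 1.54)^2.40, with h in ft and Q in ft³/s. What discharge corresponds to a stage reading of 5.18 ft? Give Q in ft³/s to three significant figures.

973 ft³/s

Q = 43.8 × (5.18 − 1.54)^2.40 = 43.8 × 3.64^2.40 = 973.0 ft³/s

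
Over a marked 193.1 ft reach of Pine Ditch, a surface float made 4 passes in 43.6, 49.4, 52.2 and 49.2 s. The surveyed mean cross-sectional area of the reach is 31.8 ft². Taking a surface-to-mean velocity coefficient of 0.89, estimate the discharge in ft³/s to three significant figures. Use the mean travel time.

112 ft³/s

t̄ = (43.6 + 49.4 + 52.2 + 49.2) / 4 = 48.6 s
v_surface = L / t̄ = 193.1 / 48.6 = 3.973 ft/s
v_mean = 0.89 × 3.973 = 3.536 ft/s
Q = A × v_mean = 31.8 × 3.536 = 112.5 ft³/s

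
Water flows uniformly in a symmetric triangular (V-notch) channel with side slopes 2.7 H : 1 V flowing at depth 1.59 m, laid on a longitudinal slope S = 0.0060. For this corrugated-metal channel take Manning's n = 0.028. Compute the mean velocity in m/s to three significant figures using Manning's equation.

A = z·y² = 2.7×1.59² = 6.826 m²
P = 2y√(1+z²) = 2×1.59×√(1+2.7²) = 9.156 m
R = A/P = 6.826/9.156 = 0.7455 m
Q = (1/n)·A·R^(2/3)·S^(1/2) = (1/0.028) × 6.826 × 0.7455^(2/3) × 0.0060^(1/2) = 15.53 m³/s
V = Q/A = 15.53/6.826 = 2.275 m/s

2.27 m/s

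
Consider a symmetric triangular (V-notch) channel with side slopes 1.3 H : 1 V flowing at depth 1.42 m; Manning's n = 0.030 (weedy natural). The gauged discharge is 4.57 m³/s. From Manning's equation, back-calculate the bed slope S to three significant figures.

A = z·y² = 1.3×1.42² = 2.621 m²
P = 2y√(1+z²) = 2×1.42×√(1+1.3²) = 4.658 m
R = A/P = 2.621/4.658 = 0.5628 m
S = (Q·n / (1·A·R^(2/3)))² = (4.57×0.030 / (1×2.621×0.6816))² = 0.005888

0.00589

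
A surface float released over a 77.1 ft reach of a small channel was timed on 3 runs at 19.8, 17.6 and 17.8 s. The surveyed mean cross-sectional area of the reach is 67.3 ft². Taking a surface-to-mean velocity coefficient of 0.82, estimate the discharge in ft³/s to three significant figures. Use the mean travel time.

t̄ = (19.8 + 17.6 + 17.8) / 3 = 18.4 s
v_surface = L / t̄ = 77.1 / 18.4 = 4.190 ft/s
v_mean = 0.82 × 4.190 = 3.436 ft/s
Q = A × v_mean = 67.3 × 3.436 = 231.2 ft³/s

231 ft³/s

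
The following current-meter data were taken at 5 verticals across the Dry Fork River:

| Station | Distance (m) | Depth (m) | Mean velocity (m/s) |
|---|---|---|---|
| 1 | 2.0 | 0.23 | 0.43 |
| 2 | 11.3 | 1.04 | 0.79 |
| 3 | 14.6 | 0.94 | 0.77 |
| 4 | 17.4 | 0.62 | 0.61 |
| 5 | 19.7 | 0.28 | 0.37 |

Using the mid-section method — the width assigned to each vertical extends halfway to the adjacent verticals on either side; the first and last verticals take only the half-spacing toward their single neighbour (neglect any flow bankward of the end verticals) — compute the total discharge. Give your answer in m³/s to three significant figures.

8.93 m³/s

w_1 = (11.3 − 2.0)/2 = 4.65 m; q_1 = 0.43 × 0.23 × 4.65 = 0.4599 m³/s
w_2 = (14.6 − 2.0)/2 = 6.3 m; q_2 = 0.79 × 1.04 × 6.3 = 5.176 m³/s
w_3 = (17.4 − 11.3)/2 = 3.05 m; q_3 = 0.77 × 0.94 × 3.05 = 2.208 m³/s
w_4 = (19.7 − 14.6)/2 = 2.55 m; q_4 = 0.61 × 0.62 × 2.55 = 0.9644 m³/s
w_5 = (19.7 − 17.4)/2 = 1.15 m; q_5 = 0.37 × 0.28 × 1.15 = 0.1191 m³/s
Q = Σ qᵢ = 8.927 m³/s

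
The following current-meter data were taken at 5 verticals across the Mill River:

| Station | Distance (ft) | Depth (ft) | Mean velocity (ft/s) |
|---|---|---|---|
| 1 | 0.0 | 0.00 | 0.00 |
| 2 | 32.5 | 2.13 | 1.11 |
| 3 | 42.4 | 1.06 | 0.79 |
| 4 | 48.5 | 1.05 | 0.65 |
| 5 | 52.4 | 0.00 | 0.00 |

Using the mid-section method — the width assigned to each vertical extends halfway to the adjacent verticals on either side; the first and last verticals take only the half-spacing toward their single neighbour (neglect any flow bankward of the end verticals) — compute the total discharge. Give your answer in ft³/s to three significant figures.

60.2 ft³/s

w_2 = (42.4 − 0.0)/2 = 21.2 ft; q_2 = 1.11 × 2.13 × 21.2 = 50.12 ft³/s
w_3 = (48.5 − 32.5)/2 = 8 ft; q_3 = 0.79 × 1.06 × 8 = 6.699 ft³/s
w_4 = (52.4 − 42.4)/2 = 5 ft; q_4 = 0.65 × 1.05 × 5 = 3.413 ft³/s
Stations 1, 5 contribute zero (depth or velocity is 0).
Q = Σ qᵢ = 60.23 ft³/s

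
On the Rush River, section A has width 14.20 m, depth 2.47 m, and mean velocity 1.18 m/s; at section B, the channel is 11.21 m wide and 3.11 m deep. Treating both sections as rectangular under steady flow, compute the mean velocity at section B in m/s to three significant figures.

Q = A₁V₁ = (14.20×2.47) × 1.18 = 41.39 m³/s
A₂ = 11.21 × 3.11 = 34.86 m²
V₂ = Q/A₂ = 41.39/34.86 = 1.187 m/s

1.19 m/s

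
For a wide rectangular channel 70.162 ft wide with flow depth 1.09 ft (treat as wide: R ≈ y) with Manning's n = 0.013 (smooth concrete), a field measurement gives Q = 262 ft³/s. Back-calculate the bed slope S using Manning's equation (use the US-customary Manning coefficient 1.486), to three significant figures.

0.000801

A = b·y = 70.162 × 1.09 = 76.48 ft²
Wide channel: R ≈ y = 1.09 ft
S = (Q·n / (1.486·A·R^(2/3)))² = (262×0.013 / (1.486×76.48×1.059))² = 0.0008007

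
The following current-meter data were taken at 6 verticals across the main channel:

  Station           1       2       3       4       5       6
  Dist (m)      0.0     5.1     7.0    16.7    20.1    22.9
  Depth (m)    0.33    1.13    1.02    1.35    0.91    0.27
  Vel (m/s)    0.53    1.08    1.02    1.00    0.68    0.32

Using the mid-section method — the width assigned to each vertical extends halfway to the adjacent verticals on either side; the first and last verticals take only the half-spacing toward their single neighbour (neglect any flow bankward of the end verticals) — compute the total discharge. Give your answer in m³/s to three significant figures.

21.6 m³/s

w_1 = (5.1 − 0.0)/2 = 2.55 m; q_1 = 0.53 × 0.33 × 2.55 = 0.4460 m³/s
w_2 = (7.0 − 0.0)/2 = 3.5 m; q_2 = 1.08 × 1.13 × 3.5 = 4.271 m³/s
w_3 = (16.7 − 5.1)/2 = 5.8 m; q_3 = 1.02 × 1.02 × 5.8 = 6.034 m³/s
w_4 = (20.1 − 7.0)/2 = 6.55 m; q_4 = 1.00 × 1.35 × 6.55 = 8.843 m³/s
w_5 = (22.9 − 16.7)/2 = 3.1 m; q_5 = 0.68 × 0.91 × 3.1 = 1.918 m³/s
w_6 = (22.9 − 20.1)/2 = 1.4 m; q_6 = 0.32 × 0.27 × 1.4 = 0.1210 m³/s
Q = Σ qᵢ = 21.63 m³/s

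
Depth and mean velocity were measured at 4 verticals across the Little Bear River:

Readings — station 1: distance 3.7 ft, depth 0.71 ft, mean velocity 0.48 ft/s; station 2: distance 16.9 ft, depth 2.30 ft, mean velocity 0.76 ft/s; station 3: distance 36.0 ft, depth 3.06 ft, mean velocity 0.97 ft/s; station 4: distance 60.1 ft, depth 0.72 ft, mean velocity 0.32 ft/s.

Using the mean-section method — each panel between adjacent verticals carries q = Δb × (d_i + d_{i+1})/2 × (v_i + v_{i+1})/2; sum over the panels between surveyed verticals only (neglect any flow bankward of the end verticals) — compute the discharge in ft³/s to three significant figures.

Panel 1-2: Δb = 13.2 ft, d̄ = (0.71+2.30)/2 = 1.505, v̄ = (0.48+0.76)/2 = 0.62 → q = 13.2×1.505×0.62 = 12.32 ft³/s
Panel 2-3: Δb = 19.1 ft, d̄ = (2.30+3.06)/2 = 2.68, v̄ = (0.76+0.97)/2 = 0.865 → q = 19.1×2.68×0.865 = 44.28 ft³/s
Panel 3-4: Δb = 24.1 ft, d̄ = (3.06+0.72)/2 = 1.89, v̄ = (0.97+0.32)/2 = 0.645 → q = 24.1×1.89×0.645 = 29.38 ft³/s
Q = Σ q = 85.97 ft³/s

86.0 ft³/s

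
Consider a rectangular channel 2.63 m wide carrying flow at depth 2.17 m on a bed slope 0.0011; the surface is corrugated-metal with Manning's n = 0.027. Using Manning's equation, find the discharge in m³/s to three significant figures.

6.14 m³/s

A = b·y = 2.63 × 2.17 = 5.707 m²
P = b + 2y = 2.63 + 2×2.17 = 6.970 m
R = A/P = 5.707/6.970 = 0.8188 m
Q = (1/n)·A·R^(2/3)·S^(1/2) = (1/0.027) × 5.707 × 0.8188^(2/3) × 0.0011^(1/2) = 6.136 m³/s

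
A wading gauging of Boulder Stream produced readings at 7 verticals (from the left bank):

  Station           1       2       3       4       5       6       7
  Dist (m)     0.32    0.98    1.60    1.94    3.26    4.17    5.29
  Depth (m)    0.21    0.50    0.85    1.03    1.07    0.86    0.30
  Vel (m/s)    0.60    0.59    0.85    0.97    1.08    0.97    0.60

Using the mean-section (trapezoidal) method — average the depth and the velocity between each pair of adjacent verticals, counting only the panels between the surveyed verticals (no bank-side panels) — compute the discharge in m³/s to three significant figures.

Panel 1-2: Δb = 0.66 m, d̄ = (0.21+0.50)/2 = 0.355, v̄ = (0.60+0.59)/2 = 0.595 → q = 0.66×0.355×0.595 = 0.1394 m³/s
Panel 2-3: Δb = 0.62 m, d̄ = (0.50+0.85)/2 = 0.675, v̄ = (0.59+0.85)/2 = 0.72 → q = 0.62×0.675×0.72 = 0.3013 m³/s
Panel 3-4: Δb = 0.34 m, d̄ = (0.85+1.03)/2 = 0.94, v̄ = (0.85+0.97)/2 = 0.91 → q = 0.34×0.94×0.91 = 0.2908 m³/s
Panel 4-5: Δb = 1.32 m, d̄ = (1.03+1.07)/2 = 1.05, v̄ = (0.97+1.08)/2 = 1.025 → q = 1.32×1.05×1.025 = 1.421 m³/s
Panel 5-6: Δb = 0.91 m, d̄ = (1.07+0.86)/2 = 0.965, v̄ = (1.08+0.97)/2 = 1.025 → q = 0.91×0.965×1.025 = 0.9001 m³/s
Panel 6-7: Δb = 1.12 m, d̄ = (0.86+0.30)/2 = 0.58, v̄ = (0.97+0.60)/2 = 0.785 → q = 1.12×0.58×0.785 = 0.5099 m³/s
Q = Σ q = 3.562 m³/s

3.56 m³/s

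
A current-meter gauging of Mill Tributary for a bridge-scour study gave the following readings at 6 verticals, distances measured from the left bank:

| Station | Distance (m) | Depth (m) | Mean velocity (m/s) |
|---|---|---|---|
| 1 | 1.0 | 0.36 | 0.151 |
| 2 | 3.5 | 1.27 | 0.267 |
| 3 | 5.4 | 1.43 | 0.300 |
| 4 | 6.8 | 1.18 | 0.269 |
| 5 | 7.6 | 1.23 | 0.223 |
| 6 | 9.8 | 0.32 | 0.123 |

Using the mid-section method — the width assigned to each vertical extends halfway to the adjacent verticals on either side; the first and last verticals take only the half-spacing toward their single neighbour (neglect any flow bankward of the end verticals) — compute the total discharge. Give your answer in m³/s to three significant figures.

2.33 m³/s

w_1 = (3.5 − 1.0)/2 = 1.25 m; q_1 = 0.151 × 0.36 × 1.25 = 0.06795 m³/s
w_2 = (5.4 − 1.0)/2 = 2.2 m; q_2 = 0.267 × 1.27 × 2.2 = 0.7460 m³/s
w_3 = (6.8 − 3.5)/2 = 1.65 m; q_3 = 0.300 × 1.43 × 1.65 = 0.7079 m³/s
w_4 = (7.6 − 5.4)/2 = 1.1 m; q_4 = 0.269 × 1.18 × 1.1 = 0.3492 m³/s
w_5 = (9.8 − 6.8)/2 = 1.5 m; q_5 = 0.223 × 1.23 × 1.5 = 0.4114 m³/s
w_6 = (9.8 − 7.6)/2 = 1.1 m; q_6 = 0.123 × 0.32 × 1.1 = 0.04330 m³/s
Q = Σ qᵢ = 2.326 m³/s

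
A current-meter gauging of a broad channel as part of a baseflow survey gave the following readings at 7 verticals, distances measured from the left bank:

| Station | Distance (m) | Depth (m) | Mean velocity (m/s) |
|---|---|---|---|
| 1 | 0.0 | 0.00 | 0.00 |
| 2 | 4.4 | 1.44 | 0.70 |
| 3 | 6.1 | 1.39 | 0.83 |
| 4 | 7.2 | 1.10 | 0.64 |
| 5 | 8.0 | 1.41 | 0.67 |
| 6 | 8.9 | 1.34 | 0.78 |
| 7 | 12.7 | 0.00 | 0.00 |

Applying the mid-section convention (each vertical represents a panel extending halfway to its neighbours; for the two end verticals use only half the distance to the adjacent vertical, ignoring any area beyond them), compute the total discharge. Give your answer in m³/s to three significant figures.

8.62 m³/s

w_2 = (6.1 − 0.0)/2 = 3.05 m; q_2 = 0.70 × 1.44 × 3.05 = 3.074 m³/s
w_3 = (7.2 − 4.4)/2 = 1.4 m; q_3 = 0.83 × 1.39 × 1.4 = 1.615 m³/s
w_4 = (8.0 − 6.1)/2 = 0.95 m; q_4 = 0.64 × 1.10 × 0.95 = 0.6688 m³/s
w_5 = (8.9 − 7.2)/2 = 0.85 m; q_5 = 0.67 × 1.41 × 0.85 = 0.8030 m³/s
w_6 = (12.7 − 8.0)/2 = 2.35 m; q_6 = 0.78 × 1.34 × 2.35 = 2.456 m³/s
Stations 1, 7 contribute zero (depth or velocity is 0).
Q = Σ qᵢ = 8.618 m³/s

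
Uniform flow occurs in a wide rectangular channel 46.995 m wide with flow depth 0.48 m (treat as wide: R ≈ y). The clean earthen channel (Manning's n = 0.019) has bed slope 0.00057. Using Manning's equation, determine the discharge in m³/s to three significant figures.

17.4 m³/s

A = b·y = 46.995 × 0.48 = 22.56 m²
Wide channel: R ≈ y = 0.48 m
Q = (1/n)·A·R^(2/3)·S^(1/2) = (1/0.019) × 22.56 × 0.4800^(2/3) × 0.00057^(1/2) = 17.38 m³/s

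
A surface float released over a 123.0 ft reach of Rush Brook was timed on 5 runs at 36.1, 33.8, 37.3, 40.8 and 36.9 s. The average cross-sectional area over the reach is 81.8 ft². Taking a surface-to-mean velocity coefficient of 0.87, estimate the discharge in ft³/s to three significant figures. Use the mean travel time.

t̄ = (36.1 + 33.8 + 37.3 + 40.8 + 36.9) / 5 = 36.98 s
v_surface = L / t̄ = 123.0 / 36.98 = 3.326 ft/s
v_mean = 0.87 × 3.326 = 2.894 ft/s
Q = A × v_mean = 81.8 × 2.894 = 236.7 ft³/s

237 ft³/s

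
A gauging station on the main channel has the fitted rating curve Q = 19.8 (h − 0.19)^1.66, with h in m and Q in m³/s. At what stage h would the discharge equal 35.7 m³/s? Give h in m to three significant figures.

1.62 m

h − h₀ = (Q/C)^(1/b) = (35.7/19.8)^(1/1.66) = 1.426 m
h = 0.19 + 1.426 = 1.616 m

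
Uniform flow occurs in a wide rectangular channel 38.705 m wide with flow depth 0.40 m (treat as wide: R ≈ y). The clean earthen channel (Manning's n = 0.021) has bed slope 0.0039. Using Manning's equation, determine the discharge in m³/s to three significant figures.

25.0 m³/s

A = b·y = 38.705 × 0.40 = 15.48 m²
Wide channel: R ≈ y = 0.40 m
Q = (1/n)·A·R^(2/3)·S^(1/2) = (1/0.021) × 15.48 × 0.4000^(2/3) × 0.0039^(1/2) = 24.99 m³/s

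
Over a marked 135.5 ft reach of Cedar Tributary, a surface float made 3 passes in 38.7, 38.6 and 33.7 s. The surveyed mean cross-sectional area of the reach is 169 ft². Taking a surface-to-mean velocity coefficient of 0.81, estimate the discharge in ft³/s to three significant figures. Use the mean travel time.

t̄ = (38.7 + 38.6 + 33.7) / 3 = 37 s
v_surface = L / t̄ = 135.5 / 37 = 3.662 ft/s
v_mean = 0.81 × 3.662 = 2.966 ft/s
Q = A × v_mean = 169 × 2.966 = 501.3 ft³/s

501 ft³/s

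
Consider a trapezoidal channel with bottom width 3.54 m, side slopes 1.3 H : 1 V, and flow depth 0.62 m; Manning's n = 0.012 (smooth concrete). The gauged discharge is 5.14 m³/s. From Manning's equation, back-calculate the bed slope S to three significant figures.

0.00138

A = (b + z·y)·y = (3.54 + 1.3×0.62)×0.62 = 2.695 m²
P = b + 2y√(1+z²) = 3.54 + 2×0.62×√(1+1.3²) = 5.574 m
R = A/P = 2.695/5.574 = 0.4834 m
S = (Q·n / (1·A·R^(2/3)))² = (5.14×0.012 / (1×2.695×0.6160))² = 0.001381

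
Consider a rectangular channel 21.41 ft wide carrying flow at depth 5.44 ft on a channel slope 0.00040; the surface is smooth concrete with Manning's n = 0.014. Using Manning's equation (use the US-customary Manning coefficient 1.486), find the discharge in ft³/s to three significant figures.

582 ft³/s

A = b·y = 21.41 × 5.44 = 116.5 ft²
P = b + 2y = 21.41 + 2×5.44 = 32.29 ft
R = A/P = 116.5/32.29 = 3.607 ft
Q = (1.486/n)·A·R^(2/3)·S^(1/2) = (1.486/0.014) × 116.5 × 3.607^(2/3) × 0.00040^(1/2) = 581.5 ft³/s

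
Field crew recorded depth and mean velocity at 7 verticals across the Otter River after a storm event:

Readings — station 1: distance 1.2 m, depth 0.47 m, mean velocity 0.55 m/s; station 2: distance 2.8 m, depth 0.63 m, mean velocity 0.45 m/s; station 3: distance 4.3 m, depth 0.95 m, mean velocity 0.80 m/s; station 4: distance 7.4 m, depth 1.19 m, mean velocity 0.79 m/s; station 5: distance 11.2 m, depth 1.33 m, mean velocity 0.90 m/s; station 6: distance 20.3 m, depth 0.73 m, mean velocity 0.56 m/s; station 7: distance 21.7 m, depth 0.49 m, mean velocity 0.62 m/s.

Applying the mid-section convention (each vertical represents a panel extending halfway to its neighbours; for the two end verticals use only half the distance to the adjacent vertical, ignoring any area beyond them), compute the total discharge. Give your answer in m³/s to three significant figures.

w_1 = (2.8 − 1.2)/2 = 0.8 m; q_1 = 0.55 × 0.47 × 0.8 = 0.2068 m³/s
w_2 = (4.3 − 1.2)/2 = 1.55 m; q_2 = 0.45 × 0.63 × 1.55 = 0.4394 m³/s
w_3 = (7.4 − 2.8)/2 = 2.3 m; q_3 = 0.80 × 0.95 × 2.3 = 1.748 m³/s
w_4 = (11.2 − 4.3)/2 = 3.45 m; q_4 = 0.79 × 1.19 × 3.45 = 3.243 m³/s
w_5 = (20.3 − 7.4)/2 = 6.45 m; q_5 = 0.90 × 1.33 × 6.45 = 7.721 m³/s
w_6 = (21.7 − 11.2)/2 = 5.25 m; q_6 = 0.56 × 0.73 × 5.25 = 2.146 m³/s
w_7 = (21.7 − 20.3)/2 = 0.7 m; q_7 = 0.62 × 0.49 × 0.7 = 0.2127 m³/s
Q = Σ qᵢ = 15.72 m³/s

15.7 m³/s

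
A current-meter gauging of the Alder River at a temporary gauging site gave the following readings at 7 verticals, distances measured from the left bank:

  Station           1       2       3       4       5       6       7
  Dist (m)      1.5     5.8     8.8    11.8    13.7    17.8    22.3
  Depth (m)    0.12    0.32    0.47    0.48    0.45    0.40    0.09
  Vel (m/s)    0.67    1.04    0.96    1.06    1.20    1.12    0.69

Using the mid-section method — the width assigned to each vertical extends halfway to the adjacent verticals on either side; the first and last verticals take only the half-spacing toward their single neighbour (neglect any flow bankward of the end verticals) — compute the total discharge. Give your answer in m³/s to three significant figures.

w_1 = (5.8 − 1.5)/2 = 2.15 m; q_1 = 0.67 × 0.12 × 2.15 = 0.1729 m³/s
w_2 = (8.8 − 1.5)/2 = 3.65 m; q_2 = 1.04 × 0.32 × 3.65 = 1.215 m³/s
w_3 = (11.8 − 5.8)/2 = 3 m; q_3 = 0.96 × 0.47 × 3 = 1.354 m³/s
w_4 = (13.7 − 8.8)/2 = 2.45 m; q_4 = 1.06 × 0.48 × 2.45 = 1.247 m³/s
w_5 = (17.8 − 11.8)/2 = 3 m; q_5 = 1.20 × 0.45 × 3 = 1.620 m³/s
w_6 = (22.3 − 13.7)/2 = 4.3 m; q_6 = 1.12 × 0.40 × 4.3 = 1.926 m³/s
w_7 = (22.3 − 17.8)/2 = 2.25 m; q_7 = 0.69 × 0.09 × 2.25 = 0.1397 m³/s
Q = Σ qᵢ = 7.674 m³/s

7.67 m³/s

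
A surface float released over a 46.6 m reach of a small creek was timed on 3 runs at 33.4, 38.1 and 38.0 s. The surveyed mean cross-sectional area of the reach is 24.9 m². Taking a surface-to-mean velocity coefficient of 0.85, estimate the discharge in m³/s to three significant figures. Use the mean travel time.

27.0 m³/s

t̄ = (33.4 + 38.1 + 38.0) / 3 = 36.5 s
v_surface = L / t̄ = 46.6 / 36.5 = 1.277 m/s
v_mean = 0.85 × 1.277 = 1.085 m/s
Q = A × v_mean = 24.9 × 1.085 = 27.02 m³/s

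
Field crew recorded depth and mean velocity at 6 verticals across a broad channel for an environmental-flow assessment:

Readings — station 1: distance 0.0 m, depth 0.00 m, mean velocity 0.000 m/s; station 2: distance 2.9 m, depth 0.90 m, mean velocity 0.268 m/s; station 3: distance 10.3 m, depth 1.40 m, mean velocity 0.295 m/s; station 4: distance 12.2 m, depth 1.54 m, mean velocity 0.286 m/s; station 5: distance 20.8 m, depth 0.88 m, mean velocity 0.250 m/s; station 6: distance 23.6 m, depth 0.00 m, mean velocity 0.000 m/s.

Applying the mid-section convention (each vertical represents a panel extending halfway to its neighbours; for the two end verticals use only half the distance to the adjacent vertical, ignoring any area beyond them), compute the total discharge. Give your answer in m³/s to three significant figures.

w_2 = (10.3 − 0.0)/2 = 5.15 m; q_2 = 0.268 × 0.90 × 5.15 = 1.242 m³/s
w_3 = (12.2 − 2.9)/2 = 4.65 m; q_3 = 0.295 × 1.40 × 4.65 = 1.920 m³/s
w_4 = (20.8 − 10.3)/2 = 5.25 m; q_4 = 0.286 × 1.54 × 5.25 = 2.312 m³/s
w_5 = (23.6 − 12.2)/2 = 5.7 m; q_5 = 0.250 × 0.88 × 5.7 = 1.254 m³/s
Stations 1, 6 contribute zero (depth or velocity is 0).
Q = Σ qᵢ = 6.729 m³/s

6.73 m³/s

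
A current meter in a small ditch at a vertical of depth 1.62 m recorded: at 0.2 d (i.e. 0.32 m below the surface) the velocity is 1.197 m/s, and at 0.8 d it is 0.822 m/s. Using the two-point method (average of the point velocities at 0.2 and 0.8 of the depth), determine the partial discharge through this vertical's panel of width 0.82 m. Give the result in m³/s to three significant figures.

v̄ = (1.197 + 0.822) / 2 = 1.010 m/s
q = v̄ × d × w = 1.010 × 1.62 × 0.82 = 1.341 m³/s

1.34 m³/s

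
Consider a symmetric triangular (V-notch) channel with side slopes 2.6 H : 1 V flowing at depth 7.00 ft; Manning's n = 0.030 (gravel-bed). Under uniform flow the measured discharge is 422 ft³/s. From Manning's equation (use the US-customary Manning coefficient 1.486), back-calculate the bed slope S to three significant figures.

0.000923

A = z·y² = 2.6×7.00² = 127.4 ft²
P = 2y√(1+z²) = 2×7.00×√(1+2.6²) = 39.00 ft
R = A/P = 127.4/39.00 = 3.267 ft
S = (Q·n / (1.486·A·R^(2/3)))² = (422×0.030 / (1.486×127.4×2.202))² = 0.0009226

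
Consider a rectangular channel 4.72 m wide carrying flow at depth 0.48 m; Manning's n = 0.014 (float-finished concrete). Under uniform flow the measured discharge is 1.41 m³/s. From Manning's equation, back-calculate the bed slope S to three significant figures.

0.000259

A = b·y = 4.72 × 0.48 = 2.266 m²
P = b + 2y = 4.72 + 2×0.48 = 5.680 m
R = A/P = 2.266/5.680 = 0.3989 m
S = (Q·n / (1·A·R^(2/3)))² = (1.41×0.014 / (1×2.266×0.5419))² = 0.0002586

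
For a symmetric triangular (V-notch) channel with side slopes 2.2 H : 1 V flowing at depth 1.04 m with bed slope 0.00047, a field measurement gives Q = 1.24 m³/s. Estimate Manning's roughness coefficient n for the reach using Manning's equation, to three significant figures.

0.0253

A = z·y² = 2.2×1.04² = 2.380 m²
P = 2y√(1+z²) = 2×1.04×√(1+2.2²) = 5.027 m
R = A/P = 2.380/5.027 = 0.4734 m
n = (1/Q)·A·R^(2/3)·S^(1/2) = (1/1.24) × 2.380 × 0.6074 × 0.02168 = 0.02527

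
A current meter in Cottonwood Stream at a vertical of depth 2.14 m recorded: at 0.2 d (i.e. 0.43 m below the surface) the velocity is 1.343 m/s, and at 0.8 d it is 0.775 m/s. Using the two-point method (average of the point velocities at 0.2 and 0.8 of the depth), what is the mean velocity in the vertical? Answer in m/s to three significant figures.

v̄ = (1.343 + 0.775) / 2 = 1.059 m/s

1.06 m/s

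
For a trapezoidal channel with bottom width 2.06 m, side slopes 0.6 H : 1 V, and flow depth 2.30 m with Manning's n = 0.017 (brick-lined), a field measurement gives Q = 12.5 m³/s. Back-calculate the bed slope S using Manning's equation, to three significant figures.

0.000663

A = (b + z·y)·y = (2.06 + 0.6×2.30)×2.30 = 7.912 m²
P = b + 2y√(1+z²) = 2.06 + 2×2.30×√(1+0.6²) = 7.424 m
R = A/P = 7.912/7.424 = 1.066 m
S = (Q·n / (1·A·R^(2/3)))² = (12.5×0.017 / (1×7.912×1.043))² = 0.0006627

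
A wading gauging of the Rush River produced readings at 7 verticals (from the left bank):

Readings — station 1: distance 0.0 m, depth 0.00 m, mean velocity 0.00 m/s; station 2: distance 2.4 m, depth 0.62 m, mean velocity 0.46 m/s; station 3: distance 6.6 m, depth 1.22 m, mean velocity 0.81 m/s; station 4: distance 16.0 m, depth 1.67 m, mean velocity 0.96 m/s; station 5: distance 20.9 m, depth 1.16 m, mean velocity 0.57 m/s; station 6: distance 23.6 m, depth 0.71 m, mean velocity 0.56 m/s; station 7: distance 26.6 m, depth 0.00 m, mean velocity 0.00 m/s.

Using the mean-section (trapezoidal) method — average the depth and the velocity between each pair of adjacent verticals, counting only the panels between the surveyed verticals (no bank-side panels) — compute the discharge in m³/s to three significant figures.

21.7 m³/s

Panel 1-2: Δb = 2.4 m, d̄ = (0.00+0.62)/2 = 0.31, v̄ = (0.00+0.46)/2 = 0.23 → q = 2.4×0.31×0.23 = 0.1711 m³/s
Panel 2-3: Δb = 4.2 m, d̄ = (0.62+1.22)/2 = 0.92, v̄ = (0.46+0.81)/2 = 0.635 → q = 4.2×0.92×0.635 = 2.454 m³/s
Panel 3-4: Δb = 9.4 m, d̄ = (1.22+1.67)/2 = 1.445, v̄ = (0.81+0.96)/2 = 0.885 → q = 9.4×1.445×0.885 = 12.02 m³/s
Panel 4-5: Δb = 4.9 m, d̄ = (1.67+1.16)/2 = 1.415, v̄ = (0.96+0.57)/2 = 0.765 → q = 4.9×1.415×0.765 = 5.304 m³/s
Panel 5-6: Δb = 2.7 m, d̄ = (1.16+0.71)/2 = 0.935, v̄ = (0.57+0.56)/2 = 0.565 → q = 2.7×0.935×0.565 = 1.426 m³/s
Panel 6-7: Δb = 3 m, d̄ = (0.71+0.00)/2 = 0.355, v̄ = (0.56+0.00)/2 = 0.28 → q = 3×0.355×0.28 = 0.2982 m³/s
Q = Σ q = 21.67 m³/s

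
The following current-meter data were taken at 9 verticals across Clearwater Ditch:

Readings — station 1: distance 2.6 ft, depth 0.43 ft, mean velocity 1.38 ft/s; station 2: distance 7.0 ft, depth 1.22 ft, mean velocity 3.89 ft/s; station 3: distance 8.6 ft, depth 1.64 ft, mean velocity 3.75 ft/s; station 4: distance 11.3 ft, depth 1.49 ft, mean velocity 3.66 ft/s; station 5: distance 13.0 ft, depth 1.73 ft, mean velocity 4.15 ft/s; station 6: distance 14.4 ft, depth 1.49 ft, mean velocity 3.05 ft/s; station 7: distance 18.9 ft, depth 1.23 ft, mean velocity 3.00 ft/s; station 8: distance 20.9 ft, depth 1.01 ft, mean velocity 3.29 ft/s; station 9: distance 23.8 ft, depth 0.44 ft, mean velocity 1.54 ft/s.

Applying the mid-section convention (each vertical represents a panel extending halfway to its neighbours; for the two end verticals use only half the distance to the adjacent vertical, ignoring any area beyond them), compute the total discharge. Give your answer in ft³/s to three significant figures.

w_1 = (7.0 − 2.6)/2 = 2.2 ft; q_1 = 1.38 × 0.43 × 2.2 = 1.305 ft³/s
w_2 = (8.6 − 2.6)/2 = 3 ft; q_2 = 3.89 × 1.22 × 3 = 14.24 ft³/s
w_3 = (11.3 − 7.0)/2 = 2.15 ft; q_3 = 3.75 × 1.64 × 2.15 = 13.22 ft³/s
w_4 = (13.0 − 8.6)/2 = 2.2 ft; q_4 = 3.66 × 1.49 × 2.2 = 12.00 ft³/s
w_5 = (14.4 − 11.3)/2 = 1.55 ft; q_5 = 4.15 × 1.73 × 1.55 = 11.13 ft³/s
w_6 = (18.9 − 13.0)/2 = 2.95 ft; q_6 = 3.05 × 1.49 × 2.95 = 13.41 ft³/s
w_7 = (20.9 − 14.4)/2 = 3.25 ft; q_7 = 3.00 × 1.23 × 3.25 = 11.99 ft³/s
w_8 = (23.8 − 18.9)/2 = 2.45 ft; q_8 = 3.29 × 1.01 × 2.45 = 8.141 ft³/s
w_9 = (23.8 − 20.9)/2 = 1.45 ft; q_9 = 1.54 × 0.44 × 1.45 = 0.9825 ft³/s
Q = Σ qᵢ = 86.41 ft³/s

86.4 ft³/s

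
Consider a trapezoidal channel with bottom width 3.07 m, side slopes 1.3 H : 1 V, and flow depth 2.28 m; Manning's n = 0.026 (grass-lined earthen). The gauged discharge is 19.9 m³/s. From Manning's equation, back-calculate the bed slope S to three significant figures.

0.000993

A = (b + z·y)·y = (3.07 + 1.3×2.28)×2.28 = 13.76 m²
P = b + 2y√(1+z²) = 3.07 + 2×2.28×√(1+1.3²) = 10.55 m
R = A/P = 13.76/10.55 = 1.304 m
S = (Q·n / (1·A·R^(2/3)))² = (19.9×0.026 / (1×13.76×1.194))² = 0.0009927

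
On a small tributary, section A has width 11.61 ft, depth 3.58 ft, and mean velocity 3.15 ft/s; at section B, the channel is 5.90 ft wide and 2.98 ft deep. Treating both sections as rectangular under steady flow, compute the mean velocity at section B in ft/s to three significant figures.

7.45 ft/s

Q = A₁V₁ = (11.61×3.58) × 3.15 = 130.9 ft³/s
A₂ = 5.90 × 2.98 = 17.58 ft²
V₂ = Q/A₂ = 130.9/17.58 = 7.447 ft/s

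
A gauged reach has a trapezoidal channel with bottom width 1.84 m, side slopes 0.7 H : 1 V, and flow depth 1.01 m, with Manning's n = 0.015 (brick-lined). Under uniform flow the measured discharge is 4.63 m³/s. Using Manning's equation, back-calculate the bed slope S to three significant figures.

0.00145

A = (b + z·y)·y = (1.84 + 0.7×1.01)×1.01 = 2.572 m²
P = b + 2y√(1+z²) = 1.84 + 2×1.01×√(1+0.7²) = 4.306 m
R = A/P = 2.572/4.306 = 0.5975 m
S = (Q·n / (1·A·R^(2/3)))² = (4.63×0.015 / (1×2.572×0.7094))² = 0.001448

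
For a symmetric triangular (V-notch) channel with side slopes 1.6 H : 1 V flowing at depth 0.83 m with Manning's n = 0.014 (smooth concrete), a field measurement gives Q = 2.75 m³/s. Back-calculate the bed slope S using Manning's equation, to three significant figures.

0.00491

A = z·y² = 1.6×0.83² = 1.102 m²
P = 2y√(1+z²) = 2×0.83×√(1+1.6²) = 3.132 m
R = A/P = 1.102/3.132 = 0.3519 m
S = (Q·n / (1·A·R^(2/3)))² = (2.75×0.014 / (1×1.102×0.4985))² = 0.004910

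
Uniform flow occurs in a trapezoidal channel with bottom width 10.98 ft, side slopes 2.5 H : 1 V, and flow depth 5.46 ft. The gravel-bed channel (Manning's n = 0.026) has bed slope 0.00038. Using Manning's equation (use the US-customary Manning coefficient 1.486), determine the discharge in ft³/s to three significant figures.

A = (b + z·y)·y = (10.98 + 2.5×5.46)×5.46 = 134.5 ft²
P = b + 2y√(1+z²) = 10.98 + 2×5.46×√(1+2.5²) = 40.38 ft
R = A/P = 134.5/40.38 = 3.330 ft
Q = (1.486/n)·A·R^(2/3)·S^(1/2) = (1.486/0.026) × 134.5 × 3.330^(2/3) × 0.00038^(1/2) = 334.1 ft³/s

334 ft³/s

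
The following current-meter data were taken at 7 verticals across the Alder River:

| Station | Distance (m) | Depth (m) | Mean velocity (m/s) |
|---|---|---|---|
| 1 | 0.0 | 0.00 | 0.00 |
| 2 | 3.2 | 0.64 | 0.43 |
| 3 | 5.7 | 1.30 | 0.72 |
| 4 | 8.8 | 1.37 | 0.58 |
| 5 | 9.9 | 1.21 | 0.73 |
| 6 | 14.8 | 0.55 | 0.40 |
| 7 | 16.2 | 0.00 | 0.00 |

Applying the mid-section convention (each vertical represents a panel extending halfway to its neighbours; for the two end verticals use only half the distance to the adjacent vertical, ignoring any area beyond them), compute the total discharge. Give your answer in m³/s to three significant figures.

8.42 m³/s

w_2 = (5.7 − 0.0)/2 = 2.85 m; q_2 = 0.43 × 0.64 × 2.85 = 0.7843 m³/s
w_3 = (8.8 − 3.2)/2 = 2.8 m; q_3 = 0.72 × 1.30 × 2.8 = 2.621 m³/s
w_4 = (9.9 − 5.7)/2 = 2.1 m; q_4 = 0.58 × 1.37 × 2.1 = 1.669 m³/s
w_5 = (14.8 − 8.8)/2 = 3 m; q_5 = 0.73 × 1.21 × 3 = 2.650 m³/s
w_6 = (16.2 − 9.9)/2 = 3.15 m; q_6 = 0.40 × 0.55 × 3.15 = 0.6930 m³/s
Stations 1, 7 contribute zero (depth or velocity is 0).
Q = Σ qᵢ = 8.417 m³/s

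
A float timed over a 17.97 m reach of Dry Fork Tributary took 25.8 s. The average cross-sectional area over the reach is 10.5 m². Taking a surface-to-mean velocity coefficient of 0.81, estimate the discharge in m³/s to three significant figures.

v_surface = L / t̄ = 17.97 / 25.8 = 0.6965 m/s
v_mean = 0.81 × 0.6965 = 0.5642 m/s
Q = A × v_mean = 10.5 × 0.5642 = 5.924 m³/s

5.92 m³/s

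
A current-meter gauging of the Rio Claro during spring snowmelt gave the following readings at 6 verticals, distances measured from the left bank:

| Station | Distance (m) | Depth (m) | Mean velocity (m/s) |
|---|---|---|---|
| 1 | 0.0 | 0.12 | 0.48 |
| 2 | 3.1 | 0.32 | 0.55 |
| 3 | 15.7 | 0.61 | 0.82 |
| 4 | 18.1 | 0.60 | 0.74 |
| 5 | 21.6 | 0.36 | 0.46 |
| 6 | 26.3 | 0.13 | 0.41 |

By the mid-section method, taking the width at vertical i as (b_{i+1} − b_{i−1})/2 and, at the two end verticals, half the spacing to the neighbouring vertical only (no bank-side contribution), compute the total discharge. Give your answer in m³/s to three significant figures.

7.34 m³/s

w_1 = (3.1 − 0.0)/2 = 1.55 m; q_1 = 0.48 × 0.12 × 1.55 = 0.08928 m³/s
w_2 = (15.7 − 0.0)/2 = 7.85 m; q_2 = 0.55 × 0.32 × 7.85 = 1.382 m³/s
w_3 = (18.1 − 3.1)/2 = 7.5 m; q_3 = 0.82 × 0.61 × 7.5 = 3.752 m³/s
w_4 = (21.6 − 15.7)/2 = 2.95 m; q_4 = 0.74 × 0.60 × 2.95 = 1.310 m³/s
w_5 = (26.3 − 18.1)/2 = 4.1 m; q_5 = 0.46 × 0.36 × 4.1 = 0.6790 m³/s
w_6 = (26.3 − 21.6)/2 = 2.35 m; q_6 = 0.41 × 0.13 × 2.35 = 0.1253 m³/s
Q = Σ qᵢ = 7.336 m³/s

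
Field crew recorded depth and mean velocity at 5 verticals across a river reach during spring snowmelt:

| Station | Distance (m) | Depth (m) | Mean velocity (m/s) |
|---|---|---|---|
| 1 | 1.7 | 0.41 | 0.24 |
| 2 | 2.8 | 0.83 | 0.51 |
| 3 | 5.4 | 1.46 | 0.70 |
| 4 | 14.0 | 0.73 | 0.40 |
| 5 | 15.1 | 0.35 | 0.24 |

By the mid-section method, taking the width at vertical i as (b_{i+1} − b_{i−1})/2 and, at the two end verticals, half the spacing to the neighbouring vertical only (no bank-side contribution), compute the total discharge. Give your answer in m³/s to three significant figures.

8.02 m³/s

w_1 = (2.8 − 1.7)/2 = 0.55 m; q_1 = 0.24 × 0.41 × 0.55 = 0.05412 m³/s
w_2 = (5.4 − 1.7)/2 = 1.85 m; q_2 = 0.51 × 0.83 × 1.85 = 0.7831 m³/s
w_3 = (14.0 − 2.8)/2 = 5.6 m; q_3 = 0.70 × 1.46 × 5.6 = 5.723 m³/s
w_4 = (15.1 − 5.4)/2 = 4.85 m; q_4 = 0.40 × 0.73 × 4.85 = 1.416 m³/s
w_5 = (15.1 − 14.0)/2 = 0.55 m; q_5 = 0.24 × 0.35 × 0.55 = 0.04620 m³/s
Q = Σ qᵢ = 8.023 m³/s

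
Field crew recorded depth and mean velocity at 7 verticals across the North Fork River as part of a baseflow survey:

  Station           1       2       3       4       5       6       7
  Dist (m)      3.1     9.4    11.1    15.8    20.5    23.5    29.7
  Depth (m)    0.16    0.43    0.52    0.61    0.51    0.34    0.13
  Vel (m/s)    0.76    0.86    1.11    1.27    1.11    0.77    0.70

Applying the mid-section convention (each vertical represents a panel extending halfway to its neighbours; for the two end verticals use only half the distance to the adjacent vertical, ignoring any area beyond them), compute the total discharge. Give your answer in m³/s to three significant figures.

w_1 = (9.4 − 3.1)/2 = 3.15 m; q_1 = 0.76 × 0.16 × 3.15 = 0.3830 m³/s
w_2 = (11.1 − 3.1)/2 = 4 m; q_2 = 0.86 × 0.43 × 4 = 1.479 m³/s
w_3 = (15.8 − 9.4)/2 = 3.2 m; q_3 = 1.11 × 0.52 × 3.2 = 1.847 m³/s
w_4 = (20.5 − 11.1)/2 = 4.7 m; q_4 = 1.27 × 0.61 × 4.7 = 3.641 m³/s
w_5 = (23.5 − 15.8)/2 = 3.85 m; q_5 = 1.11 × 0.51 × 3.85 = 2.179 m³/s
w_6 = (29.7 − 20.5)/2 = 4.6 m; q_6 = 0.77 × 0.34 × 4.6 = 1.204 m³/s
w_7 = (29.7 − 23.5)/2 = 3.1 m; q_7 = 0.70 × 0.13 × 3.1 = 0.2821 m³/s
Q = Σ qᵢ = 11.02 m³/s

11.0 m³/s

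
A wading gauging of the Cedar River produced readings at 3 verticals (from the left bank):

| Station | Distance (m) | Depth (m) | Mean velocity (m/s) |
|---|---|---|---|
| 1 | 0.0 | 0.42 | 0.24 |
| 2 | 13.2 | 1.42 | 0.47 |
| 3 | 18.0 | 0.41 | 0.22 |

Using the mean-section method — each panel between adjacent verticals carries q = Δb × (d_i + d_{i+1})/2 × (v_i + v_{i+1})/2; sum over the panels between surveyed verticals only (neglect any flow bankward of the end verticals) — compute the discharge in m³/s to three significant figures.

Panel 1-2: Δb = 13.2 m, d̄ = (0.42+1.42)/2 = 0.92, v̄ = (0.24+0.47)/2 = 0.355 → q = 13.2×0.92×0.355 = 4.311 m³/s
Panel 2-3: Δb = 4.8 m, d̄ = (1.42+0.41)/2 = 0.915, v̄ = (0.47+0.22)/2 = 0.345 → q = 4.8×0.915×0.345 = 1.515 m³/s
Q = Σ q = 5.826 m³/s

5.83 m³/s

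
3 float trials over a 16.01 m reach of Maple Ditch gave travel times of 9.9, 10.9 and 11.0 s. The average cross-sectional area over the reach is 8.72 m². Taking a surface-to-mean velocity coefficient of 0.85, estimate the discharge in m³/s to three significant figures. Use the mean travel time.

t̄ = (9.9 + 10.9 + 11.0) / 3 = 10.6 s
v_surface = L / t̄ = 16.01 / 10.6 = 1.510 m/s
v_mean = 0.85 × 1.510 = 1.284 m/s
Q = A × v_mean = 8.72 × 1.284 = 11.19 m³/s

11.2 m³/s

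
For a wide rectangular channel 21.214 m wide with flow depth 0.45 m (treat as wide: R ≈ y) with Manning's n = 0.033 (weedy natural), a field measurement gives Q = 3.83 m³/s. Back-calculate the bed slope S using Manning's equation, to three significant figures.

A = b·y = 21.214 × 0.45 = 9.546 m²
Wide channel: R ≈ y = 0.45 m
S = (Q·n / (1·A·R^(2/3)))² = (3.83×0.033 / (1×9.546×0.5872))² = 0.0005083

0.000508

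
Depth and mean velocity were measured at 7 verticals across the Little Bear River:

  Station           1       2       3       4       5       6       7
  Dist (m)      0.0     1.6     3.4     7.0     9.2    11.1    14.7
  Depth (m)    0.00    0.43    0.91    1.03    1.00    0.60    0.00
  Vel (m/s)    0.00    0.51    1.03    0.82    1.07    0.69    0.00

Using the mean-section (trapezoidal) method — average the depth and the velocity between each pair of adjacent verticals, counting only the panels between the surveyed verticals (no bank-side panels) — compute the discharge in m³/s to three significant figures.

8.07 m³/s

Panel 1-2: Δb = 1.6 m, d̄ = (0.00+0.43)/2 = 0.215, v̄ = (0.00+0.51)/2 = 0.255 → q = 1.6×0.215×0.255 = 0.08772 m³/s
Panel 2-3: Δb = 1.8 m, d̄ = (0.43+0.91)/2 = 0.67, v̄ = (0.51+1.03)/2 = 0.77 → q = 1.8×0.67×0.77 = 0.9286 m³/s
Panel 3-4: Δb = 3.6 m, d̄ = (0.91+1.03)/2 = 0.97, v̄ = (1.03+0.82)/2 = 0.925 → q = 3.6×0.97×0.925 = 3.230 m³/s
Panel 4-5: Δb = 2.2 m, d̄ = (1.03+1.00)/2 = 1.015, v̄ = (0.82+1.07)/2 = 0.945 → q = 2.2×1.015×0.945 = 2.110 m³/s
Panel 5-6: Δb = 1.9 m, d̄ = (1.00+0.60)/2 = 0.8, v̄ = (1.07+0.69)/2 = 0.88 → q = 1.9×0.8×0.88 = 1.338 m³/s
Panel 6-7: Δb = 3.6 m, d̄ = (0.60+0.00)/2 = 0.3, v̄ = (0.69+0.00)/2 = 0.345 → q = 3.6×0.3×0.345 = 0.3726 m³/s
Q = Σ q = 8.067 m³/s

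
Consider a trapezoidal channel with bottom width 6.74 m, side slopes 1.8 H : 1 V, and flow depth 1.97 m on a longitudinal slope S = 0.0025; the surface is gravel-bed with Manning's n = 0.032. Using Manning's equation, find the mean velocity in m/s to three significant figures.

1.92 m/s

A = (b + z·y)·y = (6.74 + 1.8×1.97)×1.97 = 20.26 m²
P = b + 2y√(1+z²) = 6.74 + 2×1.97×√(1+1.8²) = 14.85 m
R = A/P = 20.26/14.85 = 1.364 m
Q = (1/n)·A·R^(2/3)·S^(1/2) = (1/0.032) × 20.26 × 1.364^(2/3) × 0.0025^(1/2) = 38.95 m³/s
V = Q/A = 38.95/20.26 = 1.922 m/s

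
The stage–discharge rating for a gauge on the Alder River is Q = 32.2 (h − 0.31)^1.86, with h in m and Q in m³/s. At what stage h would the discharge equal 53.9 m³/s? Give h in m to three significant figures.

h − h₀ = (Q/C)^(1/b) = (53.9/32.2)^(1/1.86) = 1.319 m
h = 0.31 + 1.319 = 1.629 m

1.63 m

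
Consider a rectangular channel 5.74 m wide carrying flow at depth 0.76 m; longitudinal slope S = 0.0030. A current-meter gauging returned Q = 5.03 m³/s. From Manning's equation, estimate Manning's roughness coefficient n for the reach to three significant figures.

A = b·y = 5.74 × 0.76 = 4.362 m²
P = b + 2y = 5.74 + 2×0.76 = 7.260 m
R = A/P = 4.362/7.260 = 0.6009 m
n = (1/Q)·A·R^(2/3)·S^(1/2) = (1/5.03) × 4.362 × 0.7121 × 0.05477 = 0.03383

0.0338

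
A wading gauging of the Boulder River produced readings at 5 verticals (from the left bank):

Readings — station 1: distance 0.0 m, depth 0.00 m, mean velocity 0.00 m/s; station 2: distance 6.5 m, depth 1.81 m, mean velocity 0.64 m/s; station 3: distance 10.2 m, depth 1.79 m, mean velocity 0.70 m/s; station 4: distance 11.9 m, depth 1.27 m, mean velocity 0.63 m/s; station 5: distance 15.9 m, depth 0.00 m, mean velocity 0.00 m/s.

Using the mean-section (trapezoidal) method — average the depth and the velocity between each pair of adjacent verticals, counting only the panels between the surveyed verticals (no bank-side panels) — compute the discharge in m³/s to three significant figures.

8.87 m³/s

Panel 1-2: Δb = 6.5 m, d̄ = (0.00+1.81)/2 = 0.905, v̄ = (0.00+0.64)/2 = 0.32 → q = 6.5×0.905×0.32 = 1.882 m³/s
Panel 2-3: Δb = 3.7 m, d̄ = (1.81+1.79)/2 = 1.8, v̄ = (0.64+0.70)/2 = 0.67 → q = 3.7×1.8×0.67 = 4.462 m³/s
Panel 3-4: Δb = 1.7 m, d̄ = (1.79+1.27)/2 = 1.53, v̄ = (0.70+0.63)/2 = 0.665 → q = 1.7×1.53×0.665 = 1.730 m³/s
Panel 4-5: Δb = 4 m, d̄ = (1.27+0.00)/2 = 0.635, v̄ = (0.63+0.00)/2 = 0.315 → q = 4×0.635×0.315 = 0.8001 m³/s
Q = Σ q = 8.874 m³/s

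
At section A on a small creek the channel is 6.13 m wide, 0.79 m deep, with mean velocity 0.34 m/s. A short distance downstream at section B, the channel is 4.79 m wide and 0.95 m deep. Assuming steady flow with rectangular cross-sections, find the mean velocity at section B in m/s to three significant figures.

Q = A₁V₁ = (6.13×0.79) × 0.34 = 1.647 m³/s
A₂ = 4.79 × 0.95 = 4.551 m²
V₂ = Q/A₂ = 1.647/4.551 = 0.3618 m/s

0.362 m/s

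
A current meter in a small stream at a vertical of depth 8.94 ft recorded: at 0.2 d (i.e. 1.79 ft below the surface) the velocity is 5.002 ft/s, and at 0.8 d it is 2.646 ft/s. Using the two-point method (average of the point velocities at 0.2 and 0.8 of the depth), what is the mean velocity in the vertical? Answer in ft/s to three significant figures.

3.82 ft/s

v̄ = (5.002 + 2.646) / 2 = 3.824 ft/s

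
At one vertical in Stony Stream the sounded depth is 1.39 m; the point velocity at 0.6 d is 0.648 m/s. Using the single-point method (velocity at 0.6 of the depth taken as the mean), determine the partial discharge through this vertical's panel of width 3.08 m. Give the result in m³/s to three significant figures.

2.77 m³/s

v̄ = v₀.₆ = 0.648 m/s
q = v̄ × d × w = 0.6480 × 1.39 × 3.08 = 2.774 m³/s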